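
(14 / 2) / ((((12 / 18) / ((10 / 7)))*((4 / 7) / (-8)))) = -210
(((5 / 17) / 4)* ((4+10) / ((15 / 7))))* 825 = 396.32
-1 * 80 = -80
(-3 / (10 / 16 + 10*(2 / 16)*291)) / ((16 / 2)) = -3 / 2915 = -0.00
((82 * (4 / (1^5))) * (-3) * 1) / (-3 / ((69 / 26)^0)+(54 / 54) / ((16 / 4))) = 3936 / 11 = 357.82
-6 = -6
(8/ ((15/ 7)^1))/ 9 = 56/ 135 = 0.41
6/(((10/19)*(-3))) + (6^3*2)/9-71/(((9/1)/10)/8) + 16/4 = -26231/45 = -582.91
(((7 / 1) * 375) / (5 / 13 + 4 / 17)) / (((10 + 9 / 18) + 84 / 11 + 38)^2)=863940 / 642941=1.34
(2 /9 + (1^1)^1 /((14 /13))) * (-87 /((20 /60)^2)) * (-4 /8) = 12615 /28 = 450.54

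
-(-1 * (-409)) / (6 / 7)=-2863 / 6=-477.17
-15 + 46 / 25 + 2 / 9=-2911 / 225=-12.94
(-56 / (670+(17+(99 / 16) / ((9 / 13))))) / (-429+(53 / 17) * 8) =896 / 4499195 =0.00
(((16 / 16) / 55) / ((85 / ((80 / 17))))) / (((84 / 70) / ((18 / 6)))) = 8 / 3179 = 0.00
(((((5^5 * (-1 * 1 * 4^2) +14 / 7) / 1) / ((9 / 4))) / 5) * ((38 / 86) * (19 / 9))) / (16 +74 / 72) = -96262816 / 395385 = -243.47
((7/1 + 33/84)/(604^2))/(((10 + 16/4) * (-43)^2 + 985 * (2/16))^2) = 207/6910085043921703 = 0.00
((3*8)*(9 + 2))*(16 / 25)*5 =4224 / 5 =844.80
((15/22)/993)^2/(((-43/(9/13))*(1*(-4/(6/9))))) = 75/59284771832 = 0.00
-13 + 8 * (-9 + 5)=-45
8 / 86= 4 / 43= 0.09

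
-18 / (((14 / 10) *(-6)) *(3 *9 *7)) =5 / 441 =0.01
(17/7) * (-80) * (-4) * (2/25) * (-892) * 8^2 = -3549242.51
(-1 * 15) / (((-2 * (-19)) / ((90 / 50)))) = -27 / 38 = -0.71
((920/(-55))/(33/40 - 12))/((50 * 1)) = 0.03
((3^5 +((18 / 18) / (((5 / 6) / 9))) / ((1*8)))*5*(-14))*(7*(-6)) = 718389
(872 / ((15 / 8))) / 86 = 5.41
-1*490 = -490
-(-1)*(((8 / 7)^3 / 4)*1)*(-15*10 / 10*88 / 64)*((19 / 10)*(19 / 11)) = -8664 / 343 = -25.26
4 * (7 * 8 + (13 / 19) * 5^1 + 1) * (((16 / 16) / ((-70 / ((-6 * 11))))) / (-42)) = -3608 / 665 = -5.43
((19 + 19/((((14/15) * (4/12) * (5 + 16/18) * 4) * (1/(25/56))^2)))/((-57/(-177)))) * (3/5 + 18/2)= 1692256821/2908640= 581.80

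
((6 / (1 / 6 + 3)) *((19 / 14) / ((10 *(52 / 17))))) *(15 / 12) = 153 / 1456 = 0.11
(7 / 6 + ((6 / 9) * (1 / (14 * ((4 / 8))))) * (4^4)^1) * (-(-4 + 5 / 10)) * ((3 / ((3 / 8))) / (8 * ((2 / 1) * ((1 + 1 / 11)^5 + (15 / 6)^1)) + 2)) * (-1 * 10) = -1728077230 / 16118181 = -107.21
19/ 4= 4.75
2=2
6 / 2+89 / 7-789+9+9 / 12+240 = -14659 / 28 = -523.54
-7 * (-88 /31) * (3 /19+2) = 25256 /589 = 42.88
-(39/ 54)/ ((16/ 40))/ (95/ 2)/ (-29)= 13/ 9918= 0.00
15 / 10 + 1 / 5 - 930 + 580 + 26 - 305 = -6273 / 10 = -627.30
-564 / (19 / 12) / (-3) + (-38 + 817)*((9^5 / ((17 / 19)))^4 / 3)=7816897126469569476351778683 / 1586899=4925894544309101887613.38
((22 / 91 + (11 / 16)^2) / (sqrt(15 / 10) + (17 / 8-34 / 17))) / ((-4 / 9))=149787 / 1106560-149787 * sqrt(6) / 276640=-1.19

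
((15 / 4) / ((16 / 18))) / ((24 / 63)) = 2835 / 256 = 11.07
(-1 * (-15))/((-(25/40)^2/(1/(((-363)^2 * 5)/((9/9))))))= -64/1098075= -0.00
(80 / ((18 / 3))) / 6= 20 / 9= 2.22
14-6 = 8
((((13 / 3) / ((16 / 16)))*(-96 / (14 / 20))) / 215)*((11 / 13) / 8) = -88 / 301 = -0.29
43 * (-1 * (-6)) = 258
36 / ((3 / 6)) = 72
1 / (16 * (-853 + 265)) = -1 / 9408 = -0.00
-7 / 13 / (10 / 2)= -0.11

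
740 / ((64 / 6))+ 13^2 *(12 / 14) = 11997 / 56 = 214.23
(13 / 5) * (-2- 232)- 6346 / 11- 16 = -66072 / 55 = -1201.31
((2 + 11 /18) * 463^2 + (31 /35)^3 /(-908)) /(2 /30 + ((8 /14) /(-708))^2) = 8396037.12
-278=-278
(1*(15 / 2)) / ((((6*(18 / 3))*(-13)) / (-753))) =1255 / 104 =12.07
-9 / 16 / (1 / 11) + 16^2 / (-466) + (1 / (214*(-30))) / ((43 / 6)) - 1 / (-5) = -560619911 / 85762640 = -6.54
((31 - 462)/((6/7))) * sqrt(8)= -3017 * sqrt(2)/3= -1422.23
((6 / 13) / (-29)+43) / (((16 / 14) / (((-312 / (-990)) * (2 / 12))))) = 22687 / 11484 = 1.98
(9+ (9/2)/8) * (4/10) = 3.82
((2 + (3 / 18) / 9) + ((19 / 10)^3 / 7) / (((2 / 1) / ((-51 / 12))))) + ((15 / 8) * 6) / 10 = 1604719 / 1512000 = 1.06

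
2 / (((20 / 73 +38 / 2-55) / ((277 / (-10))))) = 20221 / 13040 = 1.55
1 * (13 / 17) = 13 / 17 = 0.76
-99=-99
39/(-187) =-39/187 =-0.21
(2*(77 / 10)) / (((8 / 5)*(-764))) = -77 / 6112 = -0.01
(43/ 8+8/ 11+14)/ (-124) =-1769/ 10912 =-0.16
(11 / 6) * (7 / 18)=77 / 108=0.71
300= 300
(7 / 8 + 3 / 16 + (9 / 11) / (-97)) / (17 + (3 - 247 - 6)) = -17995 / 3977776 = -0.00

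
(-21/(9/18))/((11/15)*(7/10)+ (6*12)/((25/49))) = -180/607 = -0.30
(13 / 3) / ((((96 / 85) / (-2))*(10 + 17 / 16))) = -1105 / 1593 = -0.69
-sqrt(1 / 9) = -0.33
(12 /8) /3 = 1 /2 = 0.50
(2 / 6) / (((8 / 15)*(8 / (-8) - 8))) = -5 / 72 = -0.07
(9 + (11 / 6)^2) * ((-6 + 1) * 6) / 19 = -2225 / 114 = -19.52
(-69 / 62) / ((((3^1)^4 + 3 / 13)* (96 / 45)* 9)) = -1495 / 2095104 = -0.00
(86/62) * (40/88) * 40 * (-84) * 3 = -2167200/341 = -6355.43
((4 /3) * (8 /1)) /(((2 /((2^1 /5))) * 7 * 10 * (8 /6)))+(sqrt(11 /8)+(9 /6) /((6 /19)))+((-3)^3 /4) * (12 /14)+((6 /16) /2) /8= 0.18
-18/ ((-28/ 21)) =27/ 2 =13.50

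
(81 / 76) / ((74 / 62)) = 2511 / 2812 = 0.89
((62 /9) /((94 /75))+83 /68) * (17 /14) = 64403 /7896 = 8.16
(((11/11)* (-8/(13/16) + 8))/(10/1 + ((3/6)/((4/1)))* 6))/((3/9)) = -288/559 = -0.52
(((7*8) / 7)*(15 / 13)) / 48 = 0.19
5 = 5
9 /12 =0.75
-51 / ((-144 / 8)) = 17 / 6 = 2.83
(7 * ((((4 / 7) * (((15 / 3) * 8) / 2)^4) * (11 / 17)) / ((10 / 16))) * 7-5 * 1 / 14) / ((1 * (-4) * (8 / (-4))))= 1103871915 / 1904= 579764.66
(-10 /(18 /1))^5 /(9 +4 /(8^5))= -25600000 /4353623721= -0.01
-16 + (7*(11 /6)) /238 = -3253 /204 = -15.95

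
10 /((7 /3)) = 30 /7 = 4.29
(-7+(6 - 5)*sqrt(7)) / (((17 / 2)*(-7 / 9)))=18 / 17 - 18*sqrt(7) / 119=0.66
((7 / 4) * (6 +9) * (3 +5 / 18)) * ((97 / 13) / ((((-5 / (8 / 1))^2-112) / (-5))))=28.76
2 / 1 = 2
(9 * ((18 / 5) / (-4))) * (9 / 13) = -729 / 130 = -5.61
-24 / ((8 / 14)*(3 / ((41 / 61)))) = -574 / 61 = -9.41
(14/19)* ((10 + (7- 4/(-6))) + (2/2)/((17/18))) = 13370/969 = 13.80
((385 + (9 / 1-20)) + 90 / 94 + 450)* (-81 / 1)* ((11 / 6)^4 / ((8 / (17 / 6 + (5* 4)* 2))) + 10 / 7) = -149338302821 / 36096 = -4137253.51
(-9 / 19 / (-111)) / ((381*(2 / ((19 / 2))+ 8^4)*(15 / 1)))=1 / 5485706580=0.00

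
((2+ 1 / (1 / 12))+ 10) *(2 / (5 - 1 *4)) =48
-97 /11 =-8.82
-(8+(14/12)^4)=-12769/1296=-9.85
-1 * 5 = -5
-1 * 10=-10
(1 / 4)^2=1 / 16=0.06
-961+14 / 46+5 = -21981 / 23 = -955.70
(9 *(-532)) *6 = -28728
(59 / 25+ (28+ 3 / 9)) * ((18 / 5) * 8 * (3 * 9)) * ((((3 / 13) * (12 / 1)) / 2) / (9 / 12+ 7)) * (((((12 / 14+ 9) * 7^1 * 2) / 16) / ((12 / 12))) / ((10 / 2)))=1852686432 / 251875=7355.58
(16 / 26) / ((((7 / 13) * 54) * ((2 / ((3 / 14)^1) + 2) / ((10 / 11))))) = 20 / 11781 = 0.00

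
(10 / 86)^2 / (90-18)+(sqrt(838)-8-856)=-115022567 / 133128+sqrt(838)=-835.05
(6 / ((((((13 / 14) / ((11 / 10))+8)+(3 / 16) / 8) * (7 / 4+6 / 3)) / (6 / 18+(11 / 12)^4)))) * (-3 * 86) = -570895864 / 11798865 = -48.39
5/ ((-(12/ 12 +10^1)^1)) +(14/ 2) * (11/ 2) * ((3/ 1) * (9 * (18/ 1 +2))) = 228685/ 11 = 20789.55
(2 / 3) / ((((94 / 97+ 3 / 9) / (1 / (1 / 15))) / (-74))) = -215340 / 379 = -568.18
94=94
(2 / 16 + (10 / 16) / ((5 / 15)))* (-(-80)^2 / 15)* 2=-5120 / 3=-1706.67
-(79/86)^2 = -6241/7396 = -0.84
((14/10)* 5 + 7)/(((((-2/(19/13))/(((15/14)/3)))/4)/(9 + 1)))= -1900/13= -146.15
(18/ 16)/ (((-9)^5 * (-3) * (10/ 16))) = 1/ 98415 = 0.00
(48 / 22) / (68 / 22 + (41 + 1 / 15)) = 180 / 3643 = 0.05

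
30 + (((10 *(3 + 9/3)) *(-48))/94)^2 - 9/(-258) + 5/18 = 828396979/854883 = 969.02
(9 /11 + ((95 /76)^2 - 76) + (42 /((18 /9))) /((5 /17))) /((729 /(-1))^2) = -217 /51963120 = -0.00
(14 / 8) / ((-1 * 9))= -7 / 36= -0.19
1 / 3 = 0.33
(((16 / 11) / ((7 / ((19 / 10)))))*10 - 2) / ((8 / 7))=1.70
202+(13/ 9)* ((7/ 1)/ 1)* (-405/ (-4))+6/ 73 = 357943/ 292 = 1225.83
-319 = -319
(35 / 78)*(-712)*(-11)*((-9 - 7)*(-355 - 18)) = 817974080 / 39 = 20973694.36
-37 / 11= -3.36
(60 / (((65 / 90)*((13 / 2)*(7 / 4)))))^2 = 74649600 / 1399489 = 53.34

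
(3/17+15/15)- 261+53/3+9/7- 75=-112766/357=-315.87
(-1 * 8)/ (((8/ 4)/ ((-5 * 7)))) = 140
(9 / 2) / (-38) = -9 / 76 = -0.12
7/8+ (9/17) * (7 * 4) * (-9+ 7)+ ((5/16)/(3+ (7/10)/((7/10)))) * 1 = -31219/1088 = -28.69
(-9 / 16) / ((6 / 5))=-15 / 32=-0.47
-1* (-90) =90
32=32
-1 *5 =-5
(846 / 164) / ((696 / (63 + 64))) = 17907 / 19024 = 0.94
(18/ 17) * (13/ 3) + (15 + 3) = 22.59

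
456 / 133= 24 / 7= 3.43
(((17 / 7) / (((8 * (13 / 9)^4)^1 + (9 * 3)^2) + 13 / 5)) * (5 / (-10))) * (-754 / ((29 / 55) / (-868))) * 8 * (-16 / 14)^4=-810096264806400 / 30183664889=-26838.90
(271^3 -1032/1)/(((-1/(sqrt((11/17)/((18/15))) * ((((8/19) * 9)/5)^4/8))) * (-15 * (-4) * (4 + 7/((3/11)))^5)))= -225631187226432 * sqrt(5610)/38660136233447478125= -0.00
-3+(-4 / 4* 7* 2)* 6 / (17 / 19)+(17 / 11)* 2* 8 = -13493 / 187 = -72.16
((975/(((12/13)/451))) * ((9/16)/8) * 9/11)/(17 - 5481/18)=-561249/5888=-95.32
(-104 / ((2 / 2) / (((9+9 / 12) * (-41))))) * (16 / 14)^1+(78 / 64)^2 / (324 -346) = 7492621929 / 157696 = 47513.08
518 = 518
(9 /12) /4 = 3 /16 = 0.19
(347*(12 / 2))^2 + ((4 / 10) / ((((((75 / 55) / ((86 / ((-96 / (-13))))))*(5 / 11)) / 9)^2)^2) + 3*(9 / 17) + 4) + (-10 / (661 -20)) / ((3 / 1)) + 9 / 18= 693322554415226393661331 / 2092224000000000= 331380652.56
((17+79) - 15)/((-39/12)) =-324/13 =-24.92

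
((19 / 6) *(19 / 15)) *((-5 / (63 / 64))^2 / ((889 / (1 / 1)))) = 3696640 / 31755969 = 0.12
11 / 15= 0.73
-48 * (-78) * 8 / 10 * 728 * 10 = 21805056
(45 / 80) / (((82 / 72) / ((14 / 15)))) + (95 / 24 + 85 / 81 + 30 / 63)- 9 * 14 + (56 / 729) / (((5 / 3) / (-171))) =-23793137 / 185976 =-127.94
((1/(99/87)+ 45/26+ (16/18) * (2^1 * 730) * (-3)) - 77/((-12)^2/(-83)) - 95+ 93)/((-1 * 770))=15849011/3171168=5.00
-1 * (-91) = 91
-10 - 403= -413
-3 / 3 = -1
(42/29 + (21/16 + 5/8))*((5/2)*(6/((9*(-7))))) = -7855/9744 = -0.81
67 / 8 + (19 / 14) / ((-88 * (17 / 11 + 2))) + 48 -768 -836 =-6760045 / 4368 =-1547.63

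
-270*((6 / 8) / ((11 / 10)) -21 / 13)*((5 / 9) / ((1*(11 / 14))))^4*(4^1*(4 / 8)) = 21368900000 / 169586703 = 126.01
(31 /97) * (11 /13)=341 /1261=0.27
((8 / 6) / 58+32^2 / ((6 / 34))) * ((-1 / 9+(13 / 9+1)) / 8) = 1692.45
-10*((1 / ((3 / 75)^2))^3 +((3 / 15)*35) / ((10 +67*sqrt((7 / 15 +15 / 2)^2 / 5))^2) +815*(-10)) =-159952374271966314492419750 / 65518679672536561 +3026457000000*sqrt(5) / 65518679672536561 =-2441324750.00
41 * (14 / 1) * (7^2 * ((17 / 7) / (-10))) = -34153 / 5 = -6830.60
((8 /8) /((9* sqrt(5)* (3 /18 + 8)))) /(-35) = -2* sqrt(5) /25725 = -0.00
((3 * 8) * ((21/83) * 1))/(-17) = -504/1411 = -0.36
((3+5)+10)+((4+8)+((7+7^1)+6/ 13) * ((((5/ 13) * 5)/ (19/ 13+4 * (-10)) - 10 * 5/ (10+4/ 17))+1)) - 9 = -2260577/ 62959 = -35.91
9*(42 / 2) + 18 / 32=3033 / 16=189.56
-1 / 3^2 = -1 / 9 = -0.11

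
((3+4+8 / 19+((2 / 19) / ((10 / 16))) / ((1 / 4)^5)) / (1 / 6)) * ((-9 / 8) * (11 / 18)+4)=2717151 / 760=3575.20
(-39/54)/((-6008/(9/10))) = 13/120160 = 0.00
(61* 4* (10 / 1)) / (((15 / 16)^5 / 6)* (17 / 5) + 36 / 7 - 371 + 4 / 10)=-179096780800 / 26794549357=-6.68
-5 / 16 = -0.31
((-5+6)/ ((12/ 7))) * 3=7/ 4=1.75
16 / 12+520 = 1564 / 3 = 521.33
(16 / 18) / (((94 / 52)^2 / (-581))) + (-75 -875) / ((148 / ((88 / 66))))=-122551426 / 735597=-166.60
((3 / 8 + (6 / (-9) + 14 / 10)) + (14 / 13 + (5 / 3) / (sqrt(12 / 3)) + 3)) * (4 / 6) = 9389 / 2340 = 4.01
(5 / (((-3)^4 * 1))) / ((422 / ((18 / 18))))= 5 / 34182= 0.00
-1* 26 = -26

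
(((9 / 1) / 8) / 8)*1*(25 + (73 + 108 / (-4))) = 639 / 64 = 9.98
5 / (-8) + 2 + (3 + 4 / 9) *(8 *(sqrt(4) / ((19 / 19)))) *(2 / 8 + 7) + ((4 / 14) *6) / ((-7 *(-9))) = 400.96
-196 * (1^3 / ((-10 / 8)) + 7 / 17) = 6468 / 85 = 76.09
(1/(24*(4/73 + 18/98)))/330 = 3577/6755760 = 0.00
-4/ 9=-0.44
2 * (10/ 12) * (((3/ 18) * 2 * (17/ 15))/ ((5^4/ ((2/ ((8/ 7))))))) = 119/ 67500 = 0.00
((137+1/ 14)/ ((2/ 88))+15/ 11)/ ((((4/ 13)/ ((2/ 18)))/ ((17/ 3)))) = 102655163/ 8316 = 12344.30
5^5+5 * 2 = 3135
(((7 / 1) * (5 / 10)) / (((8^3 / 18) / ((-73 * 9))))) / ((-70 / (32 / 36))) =657 / 640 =1.03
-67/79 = -0.85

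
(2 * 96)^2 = 36864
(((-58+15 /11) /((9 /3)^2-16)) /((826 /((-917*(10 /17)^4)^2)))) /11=534565150000000 /49799932371299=10.73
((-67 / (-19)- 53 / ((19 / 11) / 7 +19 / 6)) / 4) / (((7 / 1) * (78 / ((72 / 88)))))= -56775 / 12628616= -0.00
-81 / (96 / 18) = -243 / 16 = -15.19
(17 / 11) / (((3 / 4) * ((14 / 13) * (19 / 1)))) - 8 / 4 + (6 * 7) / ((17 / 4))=595640 / 74613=7.98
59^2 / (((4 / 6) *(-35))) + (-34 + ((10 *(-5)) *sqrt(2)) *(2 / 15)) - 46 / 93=-193.11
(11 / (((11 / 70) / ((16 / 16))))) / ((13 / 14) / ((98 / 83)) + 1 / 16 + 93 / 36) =1152480 / 56509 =20.39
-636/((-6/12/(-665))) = -845880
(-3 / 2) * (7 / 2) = -21 / 4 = -5.25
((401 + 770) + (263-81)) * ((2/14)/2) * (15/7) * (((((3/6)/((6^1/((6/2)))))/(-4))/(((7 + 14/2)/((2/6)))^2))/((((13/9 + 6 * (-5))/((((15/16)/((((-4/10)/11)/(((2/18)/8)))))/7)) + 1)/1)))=-1860375/141791612032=-0.00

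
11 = 11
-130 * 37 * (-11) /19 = 2784.74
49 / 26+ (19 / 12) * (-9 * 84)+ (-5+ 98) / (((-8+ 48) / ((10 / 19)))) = -1179565 / 988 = -1193.89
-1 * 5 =-5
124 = 124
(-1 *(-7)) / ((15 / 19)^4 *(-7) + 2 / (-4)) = -1824494 / 839071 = -2.17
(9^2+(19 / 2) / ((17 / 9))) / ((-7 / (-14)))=2925 / 17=172.06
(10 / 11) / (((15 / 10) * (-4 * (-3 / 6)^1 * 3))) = 0.10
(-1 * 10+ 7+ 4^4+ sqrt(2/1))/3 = sqrt(2)/3+ 253/3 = 84.80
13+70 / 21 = 49 / 3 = 16.33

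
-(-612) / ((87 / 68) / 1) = 13872 / 29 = 478.34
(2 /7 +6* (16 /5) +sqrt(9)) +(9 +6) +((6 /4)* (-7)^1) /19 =49121 /1330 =36.93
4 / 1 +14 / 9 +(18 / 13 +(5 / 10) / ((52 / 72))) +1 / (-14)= 12385 / 1638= 7.56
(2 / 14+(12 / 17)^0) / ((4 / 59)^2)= 248.64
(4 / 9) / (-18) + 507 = 41065 / 81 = 506.98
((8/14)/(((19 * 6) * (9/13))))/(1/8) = 0.06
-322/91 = -3.54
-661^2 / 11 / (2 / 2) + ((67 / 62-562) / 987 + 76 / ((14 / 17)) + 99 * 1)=-39529.37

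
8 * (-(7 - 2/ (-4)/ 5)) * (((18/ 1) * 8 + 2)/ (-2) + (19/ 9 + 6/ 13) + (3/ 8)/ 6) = 9352333/ 2340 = 3996.72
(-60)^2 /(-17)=-3600 /17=-211.76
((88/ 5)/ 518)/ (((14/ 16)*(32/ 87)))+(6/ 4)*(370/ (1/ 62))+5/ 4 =1247755753/ 36260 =34411.36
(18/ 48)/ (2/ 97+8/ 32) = 97/ 70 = 1.39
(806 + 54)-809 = 51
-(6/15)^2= -4/25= -0.16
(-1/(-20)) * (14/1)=7/10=0.70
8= 8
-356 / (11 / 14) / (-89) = 5.09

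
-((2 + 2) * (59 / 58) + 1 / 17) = -2035 / 493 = -4.13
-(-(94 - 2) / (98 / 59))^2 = -7365796 / 2401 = -3067.80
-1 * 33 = -33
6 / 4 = 3 / 2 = 1.50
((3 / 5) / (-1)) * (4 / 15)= -4 / 25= -0.16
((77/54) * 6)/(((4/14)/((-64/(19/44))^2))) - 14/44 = 47016093481/71478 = 657770.13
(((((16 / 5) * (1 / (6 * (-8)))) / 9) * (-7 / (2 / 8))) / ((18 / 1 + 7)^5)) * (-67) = -1876 / 1318359375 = -0.00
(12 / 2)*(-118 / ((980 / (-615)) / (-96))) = -2090016 / 49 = -42653.39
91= 91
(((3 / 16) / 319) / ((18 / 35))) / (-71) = -35 / 2174304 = -0.00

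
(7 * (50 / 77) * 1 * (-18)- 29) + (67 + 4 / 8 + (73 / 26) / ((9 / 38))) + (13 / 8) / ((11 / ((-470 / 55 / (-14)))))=-24872509 / 792792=-31.37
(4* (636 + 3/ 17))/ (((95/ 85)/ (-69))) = -2984940/ 19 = -157102.11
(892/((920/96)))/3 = 3568/115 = 31.03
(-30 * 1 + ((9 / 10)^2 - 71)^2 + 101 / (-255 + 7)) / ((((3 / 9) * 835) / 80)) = 4553492823 / 3235625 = 1407.30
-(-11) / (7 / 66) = 726 / 7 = 103.71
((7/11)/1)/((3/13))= 91/33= 2.76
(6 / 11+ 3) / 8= 39 / 88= 0.44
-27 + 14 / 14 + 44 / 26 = -316 / 13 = -24.31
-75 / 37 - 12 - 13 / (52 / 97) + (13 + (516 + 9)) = 73959 / 148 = 499.72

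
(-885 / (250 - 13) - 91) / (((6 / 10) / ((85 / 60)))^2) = -13517975 / 25596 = -528.13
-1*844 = -844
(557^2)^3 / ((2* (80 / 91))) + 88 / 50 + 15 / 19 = 258164289633703551357 / 15200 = 16984492739059444.17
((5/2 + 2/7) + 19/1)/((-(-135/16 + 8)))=2440/49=49.80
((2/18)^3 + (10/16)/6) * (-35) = -3.69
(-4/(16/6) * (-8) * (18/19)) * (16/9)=384/19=20.21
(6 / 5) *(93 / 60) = 93 / 50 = 1.86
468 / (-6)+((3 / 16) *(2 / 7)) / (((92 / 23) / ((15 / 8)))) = -139731 / 1792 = -77.97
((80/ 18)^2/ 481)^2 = 2560000/ 1517959521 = 0.00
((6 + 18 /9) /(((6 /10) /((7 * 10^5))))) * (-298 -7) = -8540000000 /3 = -2846666666.67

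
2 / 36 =1 / 18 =0.06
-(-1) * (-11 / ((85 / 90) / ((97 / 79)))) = -19206 / 1343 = -14.30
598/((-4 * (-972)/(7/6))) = 2093/11664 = 0.18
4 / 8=1 / 2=0.50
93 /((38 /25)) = 2325 /38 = 61.18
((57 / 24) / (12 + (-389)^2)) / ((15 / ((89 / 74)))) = 1691 / 1343837040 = 0.00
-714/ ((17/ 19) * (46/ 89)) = -35511/ 23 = -1543.96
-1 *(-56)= 56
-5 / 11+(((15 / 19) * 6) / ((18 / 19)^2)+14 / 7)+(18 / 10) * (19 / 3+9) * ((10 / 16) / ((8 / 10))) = 44963 / 1584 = 28.39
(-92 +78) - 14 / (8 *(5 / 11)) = -357 / 20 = -17.85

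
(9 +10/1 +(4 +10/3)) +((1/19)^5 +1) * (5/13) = 2580095173/96567861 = 26.72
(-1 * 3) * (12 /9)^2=-16 /3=-5.33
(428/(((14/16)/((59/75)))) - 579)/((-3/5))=101959/315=323.68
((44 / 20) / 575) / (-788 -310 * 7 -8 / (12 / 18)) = -1 / 776250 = -0.00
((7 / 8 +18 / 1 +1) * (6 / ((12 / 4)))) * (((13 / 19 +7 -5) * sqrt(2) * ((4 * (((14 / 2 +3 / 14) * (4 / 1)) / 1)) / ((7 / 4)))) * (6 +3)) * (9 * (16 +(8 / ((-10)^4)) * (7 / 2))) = 5308107076206 * sqrt(2) / 581875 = 12901047.51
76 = 76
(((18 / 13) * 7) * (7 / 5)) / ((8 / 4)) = 441 / 65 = 6.78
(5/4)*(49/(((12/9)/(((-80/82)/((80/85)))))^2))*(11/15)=11682825/430336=27.15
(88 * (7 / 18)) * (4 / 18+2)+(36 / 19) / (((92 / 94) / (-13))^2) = 334065169 / 814131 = 410.33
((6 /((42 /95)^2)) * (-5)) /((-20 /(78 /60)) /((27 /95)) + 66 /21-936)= 1055925 /6790084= 0.16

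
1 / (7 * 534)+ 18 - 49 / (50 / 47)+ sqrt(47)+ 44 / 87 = -37336339 / 1355025+ sqrt(47) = -20.70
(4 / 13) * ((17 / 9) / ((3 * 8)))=17 / 702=0.02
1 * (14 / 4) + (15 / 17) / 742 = 22082 / 6307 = 3.50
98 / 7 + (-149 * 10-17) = -1493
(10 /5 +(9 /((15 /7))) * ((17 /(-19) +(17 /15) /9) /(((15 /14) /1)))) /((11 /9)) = -65006 /78375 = -0.83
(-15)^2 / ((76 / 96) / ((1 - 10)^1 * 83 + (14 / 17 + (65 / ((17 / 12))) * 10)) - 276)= -26379000 / 32358563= -0.82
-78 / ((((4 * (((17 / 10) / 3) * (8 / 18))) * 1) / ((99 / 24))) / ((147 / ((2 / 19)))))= -485269785 / 1088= -446020.02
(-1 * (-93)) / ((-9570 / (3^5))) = -7533 / 3190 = -2.36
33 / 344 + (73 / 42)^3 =5.35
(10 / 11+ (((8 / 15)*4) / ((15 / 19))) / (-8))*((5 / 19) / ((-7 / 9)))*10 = -404 / 209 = -1.93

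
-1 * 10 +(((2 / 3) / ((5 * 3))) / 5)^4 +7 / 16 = -392122265369 / 41006250000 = -9.56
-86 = -86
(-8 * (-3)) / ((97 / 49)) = 1176 / 97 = 12.12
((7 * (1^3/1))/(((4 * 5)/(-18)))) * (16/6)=-84/5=-16.80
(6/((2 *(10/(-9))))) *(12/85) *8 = -1296/425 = -3.05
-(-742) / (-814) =-371 / 407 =-0.91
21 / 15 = 1.40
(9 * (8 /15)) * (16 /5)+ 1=409 /25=16.36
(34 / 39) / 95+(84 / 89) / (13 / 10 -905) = 3461966 / 425700795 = 0.01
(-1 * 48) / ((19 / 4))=-192 / 19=-10.11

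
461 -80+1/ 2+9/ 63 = 5343/ 14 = 381.64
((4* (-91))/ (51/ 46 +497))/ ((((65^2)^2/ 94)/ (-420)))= 10170048/ 6292482625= 0.00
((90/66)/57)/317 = 5/66253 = 0.00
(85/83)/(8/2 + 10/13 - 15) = -1105/11039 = -0.10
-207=-207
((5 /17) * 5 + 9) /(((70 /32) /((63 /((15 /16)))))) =136704 /425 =321.66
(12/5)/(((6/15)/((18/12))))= 9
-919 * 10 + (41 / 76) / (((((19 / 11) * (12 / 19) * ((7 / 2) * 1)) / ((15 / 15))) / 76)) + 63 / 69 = -8866285 / 966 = -9178.35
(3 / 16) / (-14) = -3 / 224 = -0.01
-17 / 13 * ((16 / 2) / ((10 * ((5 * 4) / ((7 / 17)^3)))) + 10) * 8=-9828744 / 93925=-104.64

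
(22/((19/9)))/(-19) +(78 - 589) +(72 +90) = -126187/361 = -349.55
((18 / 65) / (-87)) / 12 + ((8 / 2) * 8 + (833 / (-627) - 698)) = -1577425177 / 2363790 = -667.33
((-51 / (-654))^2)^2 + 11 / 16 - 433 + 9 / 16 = -975120492667 / 2258530576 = -431.75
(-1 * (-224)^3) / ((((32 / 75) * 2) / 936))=12328243200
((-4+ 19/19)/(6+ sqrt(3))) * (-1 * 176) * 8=546.30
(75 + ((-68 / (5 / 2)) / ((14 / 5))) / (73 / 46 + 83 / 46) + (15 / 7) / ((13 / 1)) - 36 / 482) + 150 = 14620894 / 65793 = 222.23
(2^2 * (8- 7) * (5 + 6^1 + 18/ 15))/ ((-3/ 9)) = -146.40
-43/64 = -0.67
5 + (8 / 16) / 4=41 / 8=5.12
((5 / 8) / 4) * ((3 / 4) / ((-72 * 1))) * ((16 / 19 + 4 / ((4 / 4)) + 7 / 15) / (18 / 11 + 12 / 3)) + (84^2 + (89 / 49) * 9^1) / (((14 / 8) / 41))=617008628925691 / 3723761664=165694.98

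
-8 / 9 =-0.89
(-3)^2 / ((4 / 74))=333 / 2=166.50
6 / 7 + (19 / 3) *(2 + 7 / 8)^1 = 3203 / 168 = 19.07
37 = 37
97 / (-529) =-97 / 529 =-0.18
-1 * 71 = -71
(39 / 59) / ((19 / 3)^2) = 351 / 21299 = 0.02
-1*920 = -920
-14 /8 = -7 /4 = -1.75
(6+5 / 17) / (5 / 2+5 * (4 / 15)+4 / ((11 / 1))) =7062 / 4709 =1.50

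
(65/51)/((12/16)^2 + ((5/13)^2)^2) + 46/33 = 178523386/49938163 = 3.57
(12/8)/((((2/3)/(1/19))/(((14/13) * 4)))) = 126/247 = 0.51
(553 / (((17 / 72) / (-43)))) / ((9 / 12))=-2282784 / 17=-134281.41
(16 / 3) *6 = 32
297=297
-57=-57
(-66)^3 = -287496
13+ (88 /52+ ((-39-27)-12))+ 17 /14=-11301 /182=-62.09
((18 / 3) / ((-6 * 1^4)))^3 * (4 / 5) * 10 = -8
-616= -616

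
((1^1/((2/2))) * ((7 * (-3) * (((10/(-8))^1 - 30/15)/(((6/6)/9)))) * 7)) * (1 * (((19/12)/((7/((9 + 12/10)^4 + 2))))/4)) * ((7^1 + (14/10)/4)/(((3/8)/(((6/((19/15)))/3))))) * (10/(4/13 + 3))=10590233358159/43000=246284496.70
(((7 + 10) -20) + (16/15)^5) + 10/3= 1301701/759375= 1.71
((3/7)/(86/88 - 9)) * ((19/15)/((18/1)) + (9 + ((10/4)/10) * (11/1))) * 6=-140426/37065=-3.79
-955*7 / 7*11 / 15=-2101 / 3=-700.33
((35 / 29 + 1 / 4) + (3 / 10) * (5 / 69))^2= 15563025 / 7118224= 2.19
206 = 206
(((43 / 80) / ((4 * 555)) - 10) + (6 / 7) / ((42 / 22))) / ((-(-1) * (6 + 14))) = -83114693 / 174048000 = -0.48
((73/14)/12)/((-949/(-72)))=3/91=0.03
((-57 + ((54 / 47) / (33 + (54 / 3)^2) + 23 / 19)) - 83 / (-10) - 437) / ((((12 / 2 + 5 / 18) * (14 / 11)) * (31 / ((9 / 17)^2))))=-4128574203171 / 7530684279230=-0.55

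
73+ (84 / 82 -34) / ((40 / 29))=49.09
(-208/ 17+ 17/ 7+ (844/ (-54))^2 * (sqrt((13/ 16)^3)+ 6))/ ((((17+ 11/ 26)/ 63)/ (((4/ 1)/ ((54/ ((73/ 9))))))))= 3844789039 * sqrt(13)/ 35665596+ 159813160156/ 50526261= 3551.65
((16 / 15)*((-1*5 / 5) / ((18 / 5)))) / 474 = -4 / 6399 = -0.00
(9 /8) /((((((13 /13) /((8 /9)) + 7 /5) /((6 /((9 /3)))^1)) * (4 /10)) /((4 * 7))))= 6300 /101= 62.38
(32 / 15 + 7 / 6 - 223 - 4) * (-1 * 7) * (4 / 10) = 626.36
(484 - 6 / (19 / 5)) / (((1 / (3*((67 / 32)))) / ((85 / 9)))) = 26100185 / 912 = 28618.62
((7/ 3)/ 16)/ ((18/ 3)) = 7/ 288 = 0.02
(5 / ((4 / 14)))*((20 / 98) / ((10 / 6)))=15 / 7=2.14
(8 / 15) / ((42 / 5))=4 / 63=0.06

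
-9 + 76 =67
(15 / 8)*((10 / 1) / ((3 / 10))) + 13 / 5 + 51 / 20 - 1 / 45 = 12173 / 180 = 67.63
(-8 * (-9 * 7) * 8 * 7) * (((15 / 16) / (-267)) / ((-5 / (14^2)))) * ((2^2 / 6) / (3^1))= 76832 / 89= 863.28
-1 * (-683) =683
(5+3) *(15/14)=60/7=8.57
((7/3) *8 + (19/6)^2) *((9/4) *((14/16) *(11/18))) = 79541/2304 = 34.52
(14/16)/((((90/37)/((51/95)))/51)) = 74851/7600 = 9.85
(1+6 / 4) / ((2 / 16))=20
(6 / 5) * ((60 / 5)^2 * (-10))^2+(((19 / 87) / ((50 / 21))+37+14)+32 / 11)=39689565313 / 15950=2488374.00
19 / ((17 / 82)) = 1558 / 17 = 91.65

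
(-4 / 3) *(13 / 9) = -1.93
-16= -16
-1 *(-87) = 87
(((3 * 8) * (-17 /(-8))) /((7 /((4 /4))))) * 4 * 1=204 /7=29.14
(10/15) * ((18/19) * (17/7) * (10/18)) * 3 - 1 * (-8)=10.56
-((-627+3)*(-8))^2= -24920064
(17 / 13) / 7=17 / 91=0.19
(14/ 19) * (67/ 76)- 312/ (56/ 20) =-559877/ 5054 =-110.78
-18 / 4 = -9 / 2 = -4.50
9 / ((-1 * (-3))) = 3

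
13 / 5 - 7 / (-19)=282 / 95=2.97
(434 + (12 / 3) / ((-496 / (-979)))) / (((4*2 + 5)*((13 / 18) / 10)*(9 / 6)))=313.77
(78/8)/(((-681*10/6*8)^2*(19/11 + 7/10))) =143/2935091840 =0.00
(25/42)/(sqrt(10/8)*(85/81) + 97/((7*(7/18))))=1336475700/79918517779-19679625*sqrt(5)/79918517779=0.02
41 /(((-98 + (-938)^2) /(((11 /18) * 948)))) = 35629 /1319619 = 0.03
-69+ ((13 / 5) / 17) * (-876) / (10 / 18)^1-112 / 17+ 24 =-124417 / 425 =-292.75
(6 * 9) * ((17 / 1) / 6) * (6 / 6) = 153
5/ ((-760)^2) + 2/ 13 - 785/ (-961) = 1400923533/ 1443191360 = 0.97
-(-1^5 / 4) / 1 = 1 / 4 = 0.25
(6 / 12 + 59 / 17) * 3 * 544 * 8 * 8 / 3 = 138240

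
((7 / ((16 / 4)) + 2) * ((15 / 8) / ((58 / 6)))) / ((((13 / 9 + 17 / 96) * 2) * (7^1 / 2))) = 6075 / 94801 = 0.06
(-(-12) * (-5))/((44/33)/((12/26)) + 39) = -540/377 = -1.43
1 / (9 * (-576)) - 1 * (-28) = 145151 / 5184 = 28.00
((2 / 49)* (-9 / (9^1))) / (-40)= 1 / 980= 0.00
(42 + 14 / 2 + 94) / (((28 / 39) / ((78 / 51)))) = 72501 / 238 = 304.63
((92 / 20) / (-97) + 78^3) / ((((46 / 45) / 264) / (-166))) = -45388939109976 / 2231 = -20344661187.80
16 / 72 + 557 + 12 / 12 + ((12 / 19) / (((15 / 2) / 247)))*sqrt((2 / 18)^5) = 678344 / 1215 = 558.31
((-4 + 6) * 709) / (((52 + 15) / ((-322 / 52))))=-114149 / 871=-131.06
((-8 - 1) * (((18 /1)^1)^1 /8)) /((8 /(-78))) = 3159 /16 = 197.44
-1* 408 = -408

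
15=15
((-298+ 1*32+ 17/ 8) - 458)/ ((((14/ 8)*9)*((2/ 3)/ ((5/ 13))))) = -1375/ 52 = -26.44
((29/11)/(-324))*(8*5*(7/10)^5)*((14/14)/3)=-487403/26730000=-0.02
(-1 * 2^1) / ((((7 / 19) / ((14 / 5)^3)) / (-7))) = 104272 / 125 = 834.18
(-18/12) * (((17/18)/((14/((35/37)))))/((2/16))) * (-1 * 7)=595/111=5.36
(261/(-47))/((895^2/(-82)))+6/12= 37690979/75296350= 0.50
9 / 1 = 9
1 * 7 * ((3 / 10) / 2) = 21 / 20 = 1.05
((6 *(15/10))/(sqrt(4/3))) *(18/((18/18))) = 81 *sqrt(3) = 140.30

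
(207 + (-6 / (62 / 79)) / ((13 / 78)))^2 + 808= 25726513 / 961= 26770.57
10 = 10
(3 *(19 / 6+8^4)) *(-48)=-590280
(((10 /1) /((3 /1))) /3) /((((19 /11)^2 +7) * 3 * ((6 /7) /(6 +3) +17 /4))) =847 /99207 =0.01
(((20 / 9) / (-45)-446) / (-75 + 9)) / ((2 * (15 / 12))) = 7226 / 2673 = 2.70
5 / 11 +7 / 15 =152 / 165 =0.92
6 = 6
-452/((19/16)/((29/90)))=-104864/855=-122.65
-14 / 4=-7 / 2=-3.50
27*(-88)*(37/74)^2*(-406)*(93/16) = 5607063/4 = 1401765.75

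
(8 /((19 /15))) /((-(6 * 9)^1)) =-20 /171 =-0.12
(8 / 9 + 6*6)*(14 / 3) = 4648 / 27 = 172.15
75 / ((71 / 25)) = 1875 / 71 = 26.41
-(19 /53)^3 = -6859 /148877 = -0.05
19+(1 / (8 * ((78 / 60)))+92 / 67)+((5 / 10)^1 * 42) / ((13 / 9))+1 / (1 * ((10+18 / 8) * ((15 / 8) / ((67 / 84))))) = 1884428069 / 53775540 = 35.04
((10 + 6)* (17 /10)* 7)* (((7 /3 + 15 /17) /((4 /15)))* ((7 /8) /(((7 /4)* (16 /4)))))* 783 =224721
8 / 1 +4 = 12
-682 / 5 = -136.40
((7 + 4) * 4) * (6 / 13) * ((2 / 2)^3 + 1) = 528 / 13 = 40.62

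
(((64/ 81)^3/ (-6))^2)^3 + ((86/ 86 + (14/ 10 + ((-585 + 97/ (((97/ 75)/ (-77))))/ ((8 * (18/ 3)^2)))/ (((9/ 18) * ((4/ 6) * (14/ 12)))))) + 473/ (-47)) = -3482359581116439793665275277297975599476111/ 54032338752577565301101529064333449900810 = -64.45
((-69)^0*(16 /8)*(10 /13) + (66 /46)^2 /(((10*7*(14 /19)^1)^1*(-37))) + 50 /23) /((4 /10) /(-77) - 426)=-10179936987 /1168515302864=-0.01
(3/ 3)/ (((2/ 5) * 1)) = 5/ 2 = 2.50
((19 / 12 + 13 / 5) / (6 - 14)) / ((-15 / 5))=251 / 1440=0.17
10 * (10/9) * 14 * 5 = 7000/9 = 777.78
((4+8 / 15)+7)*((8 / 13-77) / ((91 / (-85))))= 973471 / 1183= 822.88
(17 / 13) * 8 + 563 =7455 / 13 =573.46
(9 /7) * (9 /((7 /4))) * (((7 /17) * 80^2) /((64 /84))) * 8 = 3110400 /17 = 182964.71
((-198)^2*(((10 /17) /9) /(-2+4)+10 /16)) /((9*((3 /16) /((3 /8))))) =97405 /17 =5729.71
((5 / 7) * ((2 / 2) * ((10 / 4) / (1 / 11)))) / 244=275 / 3416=0.08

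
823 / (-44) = -823 / 44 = -18.70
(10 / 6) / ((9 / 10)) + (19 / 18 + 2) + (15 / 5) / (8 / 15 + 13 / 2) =60775 / 11394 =5.33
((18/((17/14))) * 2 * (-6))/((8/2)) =-756/17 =-44.47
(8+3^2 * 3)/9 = 35/9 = 3.89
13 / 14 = 0.93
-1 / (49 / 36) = -36 / 49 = -0.73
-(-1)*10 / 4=5 / 2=2.50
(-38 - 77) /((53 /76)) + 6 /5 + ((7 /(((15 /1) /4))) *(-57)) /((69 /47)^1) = -863714 /3657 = -236.18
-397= -397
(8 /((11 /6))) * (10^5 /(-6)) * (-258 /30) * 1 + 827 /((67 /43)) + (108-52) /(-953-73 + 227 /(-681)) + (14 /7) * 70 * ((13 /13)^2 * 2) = 1421135514133 /2269223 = 626265.25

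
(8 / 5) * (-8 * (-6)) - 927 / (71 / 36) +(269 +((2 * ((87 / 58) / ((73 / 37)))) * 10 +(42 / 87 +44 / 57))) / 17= -274135066793 / 728237415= -376.44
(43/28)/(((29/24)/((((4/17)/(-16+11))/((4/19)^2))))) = -46569/34510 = -1.35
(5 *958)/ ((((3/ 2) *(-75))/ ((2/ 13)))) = -3832/ 585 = -6.55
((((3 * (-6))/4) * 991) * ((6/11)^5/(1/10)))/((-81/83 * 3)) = 118444320/161051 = 735.45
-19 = -19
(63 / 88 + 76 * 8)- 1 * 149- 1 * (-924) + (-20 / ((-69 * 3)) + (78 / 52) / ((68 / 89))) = 53641994 / 38709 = 1385.78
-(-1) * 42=42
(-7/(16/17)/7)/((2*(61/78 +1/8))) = -663/1132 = -0.59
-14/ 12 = -7/ 6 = -1.17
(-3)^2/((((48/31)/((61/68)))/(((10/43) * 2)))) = 28365/11696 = 2.43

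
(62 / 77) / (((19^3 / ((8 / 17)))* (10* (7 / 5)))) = 248 / 62849017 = 0.00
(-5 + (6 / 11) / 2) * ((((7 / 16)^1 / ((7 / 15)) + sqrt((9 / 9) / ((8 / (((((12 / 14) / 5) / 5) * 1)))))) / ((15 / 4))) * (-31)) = 3224 * sqrt(21) / 5775 + 403 / 11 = 39.19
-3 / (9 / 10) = -10 / 3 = -3.33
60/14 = 30/7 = 4.29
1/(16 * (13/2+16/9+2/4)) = 9/1264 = 0.01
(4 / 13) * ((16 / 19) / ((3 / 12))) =256 / 247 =1.04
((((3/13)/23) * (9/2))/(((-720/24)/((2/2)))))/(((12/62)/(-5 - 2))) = 651/11960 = 0.05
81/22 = 3.68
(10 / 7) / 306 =5 / 1071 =0.00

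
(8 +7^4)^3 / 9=1553344881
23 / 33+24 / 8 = 122 / 33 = 3.70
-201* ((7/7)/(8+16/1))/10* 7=-469/80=-5.86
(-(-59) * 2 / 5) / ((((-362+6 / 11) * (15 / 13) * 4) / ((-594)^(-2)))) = -767 / 19130126400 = -0.00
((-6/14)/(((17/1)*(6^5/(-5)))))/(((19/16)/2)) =5/183141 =0.00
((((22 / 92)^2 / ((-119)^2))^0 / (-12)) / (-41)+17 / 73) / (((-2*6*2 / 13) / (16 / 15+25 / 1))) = -42885271 / 12929760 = -3.32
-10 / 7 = -1.43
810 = 810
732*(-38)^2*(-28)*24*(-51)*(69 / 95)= 131556773376 / 5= 26311354675.20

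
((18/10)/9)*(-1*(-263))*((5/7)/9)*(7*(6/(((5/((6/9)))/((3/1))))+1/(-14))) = 42869/630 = 68.05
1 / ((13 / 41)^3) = 68921 / 2197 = 31.37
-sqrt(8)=-2 * sqrt(2)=-2.83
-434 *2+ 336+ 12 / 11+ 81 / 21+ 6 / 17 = -689449 / 1309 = -526.70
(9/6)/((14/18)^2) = 243/98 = 2.48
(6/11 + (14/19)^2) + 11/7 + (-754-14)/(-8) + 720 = 22756287/27797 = 818.66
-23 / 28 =-0.82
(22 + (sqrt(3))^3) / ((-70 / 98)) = -154 / 5 - 21* sqrt(3) / 5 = -38.07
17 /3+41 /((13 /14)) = 1943 /39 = 49.82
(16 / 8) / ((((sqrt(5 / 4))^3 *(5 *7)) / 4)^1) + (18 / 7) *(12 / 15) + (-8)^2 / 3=64 *sqrt(5) / 875 + 2456 / 105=23.55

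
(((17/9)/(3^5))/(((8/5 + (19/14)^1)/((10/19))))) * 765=1.06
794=794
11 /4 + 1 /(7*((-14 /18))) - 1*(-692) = 136135 /196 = 694.57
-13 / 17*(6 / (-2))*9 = 351 / 17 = 20.65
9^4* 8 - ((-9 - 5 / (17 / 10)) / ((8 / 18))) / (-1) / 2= 7136541 / 136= 52474.57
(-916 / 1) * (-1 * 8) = 7328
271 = 271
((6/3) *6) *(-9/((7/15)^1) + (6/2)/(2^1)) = -213.43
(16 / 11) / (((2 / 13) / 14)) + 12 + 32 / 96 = 4775 / 33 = 144.70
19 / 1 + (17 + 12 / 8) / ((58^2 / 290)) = 2389 / 116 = 20.59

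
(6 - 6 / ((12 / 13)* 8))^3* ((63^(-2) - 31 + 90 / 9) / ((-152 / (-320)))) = -59571628595 / 9652608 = -6171.56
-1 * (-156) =156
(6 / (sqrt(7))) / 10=3 * sqrt(7) / 35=0.23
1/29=0.03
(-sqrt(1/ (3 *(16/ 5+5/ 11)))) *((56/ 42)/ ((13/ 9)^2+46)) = -36 *sqrt(3685)/ 260965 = -0.01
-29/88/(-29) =1/88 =0.01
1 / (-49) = -1 / 49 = -0.02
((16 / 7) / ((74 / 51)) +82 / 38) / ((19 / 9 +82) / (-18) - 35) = -2976102 / 31627267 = -0.09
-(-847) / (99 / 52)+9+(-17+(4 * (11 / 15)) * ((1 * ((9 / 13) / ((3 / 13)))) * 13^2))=86584 / 45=1924.09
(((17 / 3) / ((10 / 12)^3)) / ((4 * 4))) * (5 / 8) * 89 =13617 / 400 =34.04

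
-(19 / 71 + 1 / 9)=-242 / 639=-0.38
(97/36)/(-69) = -97/2484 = -0.04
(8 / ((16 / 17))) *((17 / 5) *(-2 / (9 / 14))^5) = -2486898176 / 295245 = -8423.17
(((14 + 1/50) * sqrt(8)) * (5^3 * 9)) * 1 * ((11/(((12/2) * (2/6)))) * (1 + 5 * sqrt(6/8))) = 346995 * sqrt(2)/2 + 1734975 * sqrt(6)/4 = 1307813.38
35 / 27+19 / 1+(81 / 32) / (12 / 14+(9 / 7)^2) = 754697 / 35424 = 21.30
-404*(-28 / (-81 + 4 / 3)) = -141.99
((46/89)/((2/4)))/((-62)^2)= 23/85529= 0.00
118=118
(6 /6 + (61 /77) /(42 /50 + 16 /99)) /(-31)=-31078 /537943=-0.06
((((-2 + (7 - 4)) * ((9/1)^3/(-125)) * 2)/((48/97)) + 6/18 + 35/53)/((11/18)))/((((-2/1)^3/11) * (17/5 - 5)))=-31.75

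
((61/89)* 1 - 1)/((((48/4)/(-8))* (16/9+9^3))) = 168/585353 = 0.00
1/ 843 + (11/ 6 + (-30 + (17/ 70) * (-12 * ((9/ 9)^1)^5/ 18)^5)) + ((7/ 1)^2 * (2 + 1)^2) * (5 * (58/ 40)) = 30294938027/ 9559620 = 3169.05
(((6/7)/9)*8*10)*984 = 52480/7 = 7497.14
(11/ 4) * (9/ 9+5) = 33/ 2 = 16.50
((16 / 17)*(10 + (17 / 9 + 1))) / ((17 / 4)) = 7424 / 2601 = 2.85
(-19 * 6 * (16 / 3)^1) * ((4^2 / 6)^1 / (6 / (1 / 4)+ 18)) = -38.60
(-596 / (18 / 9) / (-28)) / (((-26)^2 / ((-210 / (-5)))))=447 / 676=0.66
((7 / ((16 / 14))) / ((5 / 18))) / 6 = 147 / 40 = 3.68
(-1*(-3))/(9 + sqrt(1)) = 3/10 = 0.30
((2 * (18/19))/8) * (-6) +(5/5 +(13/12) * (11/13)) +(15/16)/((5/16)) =797/228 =3.50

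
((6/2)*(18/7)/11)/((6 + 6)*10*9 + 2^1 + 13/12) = 648/1000769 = 0.00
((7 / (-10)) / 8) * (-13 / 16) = 0.07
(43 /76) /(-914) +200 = 13892757 /69464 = 200.00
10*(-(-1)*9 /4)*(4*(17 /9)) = 170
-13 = -13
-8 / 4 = -2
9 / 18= 1 / 2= 0.50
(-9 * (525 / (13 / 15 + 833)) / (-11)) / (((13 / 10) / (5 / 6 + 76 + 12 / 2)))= 58708125 / 1788644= 32.82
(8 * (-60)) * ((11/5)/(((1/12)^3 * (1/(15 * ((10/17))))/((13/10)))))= -20931162.35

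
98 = 98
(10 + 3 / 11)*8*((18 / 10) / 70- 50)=-7905932 / 1925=-4106.98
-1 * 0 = 0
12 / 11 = 1.09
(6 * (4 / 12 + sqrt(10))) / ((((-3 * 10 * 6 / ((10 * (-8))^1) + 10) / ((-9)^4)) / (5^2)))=1312200 / 49 + 3936600 * sqrt(10) / 49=280833.11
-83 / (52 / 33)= -2739 / 52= -52.67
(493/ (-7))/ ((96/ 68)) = -8381/ 168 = -49.89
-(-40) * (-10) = -400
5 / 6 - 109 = -649 / 6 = -108.17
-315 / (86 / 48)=-7560 / 43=-175.81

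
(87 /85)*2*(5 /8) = 87 /68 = 1.28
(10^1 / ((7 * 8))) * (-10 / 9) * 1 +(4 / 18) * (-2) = -9 / 14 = -0.64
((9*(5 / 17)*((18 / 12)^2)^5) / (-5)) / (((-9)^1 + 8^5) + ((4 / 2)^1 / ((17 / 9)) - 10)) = -531441 / 570113024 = -0.00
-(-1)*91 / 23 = 91 / 23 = 3.96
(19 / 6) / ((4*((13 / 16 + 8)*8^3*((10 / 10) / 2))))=0.00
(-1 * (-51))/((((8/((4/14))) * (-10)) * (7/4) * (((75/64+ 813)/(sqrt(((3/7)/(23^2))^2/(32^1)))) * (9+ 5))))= -102 * sqrt(2)/110304353005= -0.00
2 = 2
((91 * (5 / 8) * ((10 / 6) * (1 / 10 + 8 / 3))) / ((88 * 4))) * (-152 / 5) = -143507 / 6336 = -22.65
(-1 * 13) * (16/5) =-208/5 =-41.60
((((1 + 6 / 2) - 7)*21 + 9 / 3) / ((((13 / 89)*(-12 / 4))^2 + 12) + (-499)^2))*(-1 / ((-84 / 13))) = -514865 / 13807034458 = -0.00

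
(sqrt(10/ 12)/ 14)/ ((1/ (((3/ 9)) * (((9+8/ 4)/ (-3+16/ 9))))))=-sqrt(30)/ 28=-0.20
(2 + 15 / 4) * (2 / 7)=23 / 14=1.64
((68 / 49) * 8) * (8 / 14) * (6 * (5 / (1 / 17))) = 3235.45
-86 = -86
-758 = -758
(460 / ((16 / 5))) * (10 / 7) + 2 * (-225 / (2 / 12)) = -34925 / 14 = -2494.64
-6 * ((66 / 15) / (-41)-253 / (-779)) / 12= -847 / 7790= -0.11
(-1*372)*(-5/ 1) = 1860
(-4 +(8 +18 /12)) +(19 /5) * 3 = 16.90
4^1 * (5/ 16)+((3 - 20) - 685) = -2803/ 4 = -700.75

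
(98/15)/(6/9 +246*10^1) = 49/18455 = 0.00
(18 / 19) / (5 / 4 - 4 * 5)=-24 / 475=-0.05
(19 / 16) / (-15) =-19 / 240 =-0.08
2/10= 1/5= 0.20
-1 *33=-33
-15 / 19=-0.79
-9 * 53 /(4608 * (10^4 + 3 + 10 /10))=-53 /5122048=-0.00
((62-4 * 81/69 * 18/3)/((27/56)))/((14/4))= 12448/621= 20.05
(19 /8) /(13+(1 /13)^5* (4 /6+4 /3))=7054567 /38614488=0.18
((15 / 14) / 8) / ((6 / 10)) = 25 / 112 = 0.22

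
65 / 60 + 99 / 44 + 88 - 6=256 / 3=85.33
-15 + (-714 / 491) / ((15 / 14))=-40157 / 2455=-16.36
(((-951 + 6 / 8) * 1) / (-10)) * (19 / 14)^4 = 70764303 / 219520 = 322.36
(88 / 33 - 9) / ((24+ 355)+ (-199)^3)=19 / 23640660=0.00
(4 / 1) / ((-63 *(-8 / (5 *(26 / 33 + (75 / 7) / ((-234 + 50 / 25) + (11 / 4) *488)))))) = 68165 / 2153844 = 0.03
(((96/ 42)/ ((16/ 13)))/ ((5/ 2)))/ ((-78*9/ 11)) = -11/ 945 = -0.01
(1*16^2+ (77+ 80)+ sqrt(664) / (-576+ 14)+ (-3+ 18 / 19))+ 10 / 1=7998 / 19 - sqrt(166) / 281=420.90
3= 3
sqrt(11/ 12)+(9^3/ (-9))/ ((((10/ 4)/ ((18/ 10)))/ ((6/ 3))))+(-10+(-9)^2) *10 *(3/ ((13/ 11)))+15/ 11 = 1687.99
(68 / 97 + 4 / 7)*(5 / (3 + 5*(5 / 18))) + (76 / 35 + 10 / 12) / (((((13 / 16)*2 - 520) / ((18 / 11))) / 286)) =-108069744 / 85557395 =-1.26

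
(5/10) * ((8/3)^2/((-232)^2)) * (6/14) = 0.00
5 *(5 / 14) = 25 / 14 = 1.79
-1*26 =-26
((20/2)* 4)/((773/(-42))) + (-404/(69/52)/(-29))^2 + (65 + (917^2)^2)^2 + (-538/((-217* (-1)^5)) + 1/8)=2686445766125813986258467204652707949/5373081053928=499982363780252907469101.70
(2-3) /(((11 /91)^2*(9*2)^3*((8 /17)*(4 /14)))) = -0.09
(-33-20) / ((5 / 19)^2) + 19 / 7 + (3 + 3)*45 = -492.61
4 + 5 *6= 34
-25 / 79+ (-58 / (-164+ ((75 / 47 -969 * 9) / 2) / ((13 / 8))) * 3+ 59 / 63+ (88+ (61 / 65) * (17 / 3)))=2034435320471 / 21643131510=94.00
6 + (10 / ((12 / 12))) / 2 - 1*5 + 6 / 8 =27 / 4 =6.75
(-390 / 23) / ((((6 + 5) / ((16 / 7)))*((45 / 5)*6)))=-1040 / 15939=-0.07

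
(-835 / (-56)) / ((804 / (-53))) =-44255 / 45024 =-0.98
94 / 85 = 1.11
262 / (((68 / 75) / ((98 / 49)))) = 9825 / 17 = 577.94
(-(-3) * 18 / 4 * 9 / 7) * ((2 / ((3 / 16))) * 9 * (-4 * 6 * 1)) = -279936 / 7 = -39990.86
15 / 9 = 5 / 3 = 1.67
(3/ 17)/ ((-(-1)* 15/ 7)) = 7/ 85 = 0.08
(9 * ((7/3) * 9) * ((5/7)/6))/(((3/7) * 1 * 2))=105/4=26.25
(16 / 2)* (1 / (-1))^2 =8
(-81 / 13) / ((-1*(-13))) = -81 / 169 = -0.48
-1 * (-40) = 40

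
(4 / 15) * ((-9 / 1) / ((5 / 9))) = -108 / 25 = -4.32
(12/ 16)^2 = 9/ 16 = 0.56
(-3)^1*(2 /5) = -1.20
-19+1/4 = -75/4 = -18.75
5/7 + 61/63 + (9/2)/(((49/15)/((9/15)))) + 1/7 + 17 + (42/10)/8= 355921/17640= 20.18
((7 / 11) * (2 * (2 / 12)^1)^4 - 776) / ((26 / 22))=-656.61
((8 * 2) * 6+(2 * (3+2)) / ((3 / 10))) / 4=32.33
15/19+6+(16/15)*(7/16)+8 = 4348/285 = 15.26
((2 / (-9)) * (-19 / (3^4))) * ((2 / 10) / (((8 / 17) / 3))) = 323 / 4860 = 0.07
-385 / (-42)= 55 / 6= 9.17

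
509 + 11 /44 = 2037 /4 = 509.25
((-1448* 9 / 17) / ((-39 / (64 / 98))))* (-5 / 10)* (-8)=556032 / 10829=51.35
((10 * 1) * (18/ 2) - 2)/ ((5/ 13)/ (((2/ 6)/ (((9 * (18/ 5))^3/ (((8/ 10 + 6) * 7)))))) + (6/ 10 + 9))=170170/ 1612887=0.11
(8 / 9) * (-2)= -16 / 9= -1.78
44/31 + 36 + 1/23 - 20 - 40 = -16069/713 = -22.54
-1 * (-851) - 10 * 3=821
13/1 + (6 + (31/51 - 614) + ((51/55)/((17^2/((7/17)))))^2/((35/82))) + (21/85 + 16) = -2191034258777/3789765375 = -578.15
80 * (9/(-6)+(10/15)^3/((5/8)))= -2216/27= -82.07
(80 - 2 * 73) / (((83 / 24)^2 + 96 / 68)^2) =-6328295424 / 17144497969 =-0.37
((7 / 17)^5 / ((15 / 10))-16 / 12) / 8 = -940969 / 5679428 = -0.17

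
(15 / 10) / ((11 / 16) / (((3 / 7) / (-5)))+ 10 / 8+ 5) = -72 / 85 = -0.85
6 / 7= 0.86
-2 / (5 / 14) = -28 / 5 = -5.60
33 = 33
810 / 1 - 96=714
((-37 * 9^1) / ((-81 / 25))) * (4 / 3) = 3700 / 27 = 137.04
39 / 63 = 13 / 21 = 0.62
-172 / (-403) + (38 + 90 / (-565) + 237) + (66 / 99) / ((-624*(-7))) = 6317848631 / 22951656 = 275.27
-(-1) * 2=2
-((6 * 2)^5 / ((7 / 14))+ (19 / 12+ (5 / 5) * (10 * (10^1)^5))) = -17971987 / 12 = -1497665.58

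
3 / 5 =0.60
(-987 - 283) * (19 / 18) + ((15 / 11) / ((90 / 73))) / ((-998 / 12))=-66225442 / 49401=-1340.57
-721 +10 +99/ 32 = -22653/ 32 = -707.91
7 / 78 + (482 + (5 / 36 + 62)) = 254699 / 468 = 544.23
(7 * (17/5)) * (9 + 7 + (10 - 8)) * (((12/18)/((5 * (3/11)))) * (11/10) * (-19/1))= -4377.30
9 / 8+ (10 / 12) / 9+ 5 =1343 / 216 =6.22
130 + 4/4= 131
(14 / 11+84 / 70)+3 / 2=437 / 110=3.97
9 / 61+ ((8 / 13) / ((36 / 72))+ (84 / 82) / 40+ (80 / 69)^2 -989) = -3053325050747 / 3095887860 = -986.25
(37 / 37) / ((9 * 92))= 1 / 828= 0.00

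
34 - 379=-345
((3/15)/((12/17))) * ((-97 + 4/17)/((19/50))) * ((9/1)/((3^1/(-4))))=16450/19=865.79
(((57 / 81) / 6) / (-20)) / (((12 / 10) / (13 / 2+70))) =-323 / 864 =-0.37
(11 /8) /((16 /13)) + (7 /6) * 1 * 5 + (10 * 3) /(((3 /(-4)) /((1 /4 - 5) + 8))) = -47251 /384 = -123.05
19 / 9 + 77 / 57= 592 / 171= 3.46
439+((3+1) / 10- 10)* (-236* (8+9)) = 194771 / 5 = 38954.20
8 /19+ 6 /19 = 14 /19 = 0.74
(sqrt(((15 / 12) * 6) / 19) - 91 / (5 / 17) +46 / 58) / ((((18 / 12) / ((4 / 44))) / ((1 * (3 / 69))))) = -2712 / 3335 +sqrt(570) / 14421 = -0.81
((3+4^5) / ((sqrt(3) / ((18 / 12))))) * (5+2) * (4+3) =50323 * sqrt(3) / 2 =43581.00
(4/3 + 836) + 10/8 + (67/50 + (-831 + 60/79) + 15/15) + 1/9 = 767449/71100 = 10.79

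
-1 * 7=-7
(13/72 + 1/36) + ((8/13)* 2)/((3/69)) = 8897/312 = 28.52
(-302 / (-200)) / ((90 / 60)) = 151 / 150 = 1.01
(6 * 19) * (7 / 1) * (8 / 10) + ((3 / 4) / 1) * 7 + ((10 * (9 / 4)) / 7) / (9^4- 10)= 590317611 / 917140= 643.65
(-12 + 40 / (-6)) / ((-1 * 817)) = 56 / 2451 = 0.02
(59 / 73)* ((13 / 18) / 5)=767 / 6570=0.12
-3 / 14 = -0.21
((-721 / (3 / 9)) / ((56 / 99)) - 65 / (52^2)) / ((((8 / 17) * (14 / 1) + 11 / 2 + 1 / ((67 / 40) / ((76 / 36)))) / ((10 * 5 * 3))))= -611501109075 / 14230996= -42969.66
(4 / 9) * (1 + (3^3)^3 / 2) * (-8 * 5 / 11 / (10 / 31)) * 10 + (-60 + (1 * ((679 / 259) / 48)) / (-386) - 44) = -11158034388353 / 22622688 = -493223.19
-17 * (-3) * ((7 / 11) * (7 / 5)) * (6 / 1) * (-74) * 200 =-44382240 / 11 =-4034749.09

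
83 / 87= 0.95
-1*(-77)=77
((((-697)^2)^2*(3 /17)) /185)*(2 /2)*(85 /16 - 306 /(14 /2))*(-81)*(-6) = -43529047282522197 /10360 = -4201645490590.95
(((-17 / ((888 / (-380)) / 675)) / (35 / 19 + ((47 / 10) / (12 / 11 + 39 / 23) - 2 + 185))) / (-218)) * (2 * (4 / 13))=-121837500 / 1639507259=-0.07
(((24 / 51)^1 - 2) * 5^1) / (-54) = 65 / 459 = 0.14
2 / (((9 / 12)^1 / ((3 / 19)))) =8 / 19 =0.42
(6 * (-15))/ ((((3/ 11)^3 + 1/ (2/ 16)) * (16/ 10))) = -11979/ 1708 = -7.01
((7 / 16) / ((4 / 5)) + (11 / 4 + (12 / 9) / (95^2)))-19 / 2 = -10748519 / 1732800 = -6.20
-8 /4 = -2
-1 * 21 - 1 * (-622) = 601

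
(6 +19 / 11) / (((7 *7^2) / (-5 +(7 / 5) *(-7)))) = -1258 / 3773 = -0.33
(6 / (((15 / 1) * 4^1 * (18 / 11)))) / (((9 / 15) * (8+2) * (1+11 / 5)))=11 / 3456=0.00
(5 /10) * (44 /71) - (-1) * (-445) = -31573 /71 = -444.69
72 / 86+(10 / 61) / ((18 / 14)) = 22774 / 23607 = 0.96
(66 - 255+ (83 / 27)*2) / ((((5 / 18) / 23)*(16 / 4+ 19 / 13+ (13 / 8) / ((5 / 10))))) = -11809304 / 6795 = -1737.94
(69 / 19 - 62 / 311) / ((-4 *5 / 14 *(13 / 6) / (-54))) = 22998654 / 384085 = 59.88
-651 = -651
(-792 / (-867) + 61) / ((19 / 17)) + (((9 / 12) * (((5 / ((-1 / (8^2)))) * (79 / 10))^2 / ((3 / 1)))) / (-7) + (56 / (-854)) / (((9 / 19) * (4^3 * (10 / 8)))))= -5664917558819 / 24825780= -228186.89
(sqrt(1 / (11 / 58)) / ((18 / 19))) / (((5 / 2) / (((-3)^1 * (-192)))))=1216 * sqrt(638) / 55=558.45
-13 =-13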